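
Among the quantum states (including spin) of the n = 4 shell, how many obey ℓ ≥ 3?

The n = 4 shell has ℓ = 0 through 3; check each.
Per ℓ-value: ℓ=3 → 7.
Orbitals: 7. Each orbital carries two spin states, so 7 × 2 = 14 states.

14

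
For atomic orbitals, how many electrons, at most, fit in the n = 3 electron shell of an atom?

A shell holds 2n² electrons: 2 × 3² = 2 × 9 = 18.

18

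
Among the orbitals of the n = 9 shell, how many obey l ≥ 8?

With n = 9 the allowed l are 0, 1, …, 8.
Contributions: l=8 → 17.
Total orbitals: 17.

17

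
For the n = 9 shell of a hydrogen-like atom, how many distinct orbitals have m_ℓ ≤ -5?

10

With n = 9 the allowed ℓ are 0, 1, …, 8.
Contributions: ℓ=5 → 1; ℓ=6 → 2; ℓ=7 → 3; ℓ=8 → 4.
Total orbitals: 1 + 2 + 3 + 4 = 10.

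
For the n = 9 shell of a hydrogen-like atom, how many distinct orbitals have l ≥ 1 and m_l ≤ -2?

With n = 9 the allowed l are 0, 1, …, 8.
Contributions: l=2 → 1; l=3 → 2; l=4 → 3; l=5 → 4; l=6 → 5; l=7 → 6; l=8 → 7.
Total orbitals: 1 + 2 + 3 + 4 + 5 + 6 + 7 = 28.

28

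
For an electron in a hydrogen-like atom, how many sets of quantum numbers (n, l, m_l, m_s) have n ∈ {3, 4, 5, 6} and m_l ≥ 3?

Per-shell orbital counts meeting the constraint:
n=4 → 1; n=5 → 3; n=6 → 6.
Orbitals: 1 + 3 + 6 = 10. Including both spin states (m_s = ±1/2) gives 2 × 10 = 20 states.

20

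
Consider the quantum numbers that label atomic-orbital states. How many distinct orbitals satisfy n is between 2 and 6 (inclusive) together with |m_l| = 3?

For each n in the range, tally the orbitals obeying |m_l| = 3:
n=4 → 2; n=5 → 4; n=6 → 6.
Total orbitals: 2 + 4 + 6 = 12.

12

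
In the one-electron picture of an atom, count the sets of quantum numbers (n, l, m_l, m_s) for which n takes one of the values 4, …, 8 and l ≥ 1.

Per-shell orbital counts meeting the constraint:
n=4 → 15; n=5 → 24; n=6 → 35; n=7 → 48; n=8 → 63.
Orbitals: 15 + 24 + 35 + 48 + 63 = 185. Including both spin states (m_s = ±1/2) gives 2 × 185 = 370 states.

370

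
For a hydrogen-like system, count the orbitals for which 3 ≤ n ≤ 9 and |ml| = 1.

70

Work shell by shell — for each n, count the (l, ml) pairs that satisfy |ml| = 1:
n=3 → 4; n=4 → 6; n=5 → 8; n=6 → 10; n=7 → 12; n=8 → 14; n=9 → 16.
Total orbitals: 4 + 6 + 8 + 10 + 12 + 14 + 16 = 70.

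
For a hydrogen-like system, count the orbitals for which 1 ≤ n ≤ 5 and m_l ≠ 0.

40

Work shell by shell — for each n, count the (l, m_l) pairs that satisfy m_l ≠ 0:
n=2 → 2; n=3 → 6; n=4 → 12; n=5 → 20.
Total orbitals: 2 + 6 + 12 + 20 = 40.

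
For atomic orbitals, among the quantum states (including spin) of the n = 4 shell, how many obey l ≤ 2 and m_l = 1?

The n = 4 shell has l = 0 through 3; check each.
Contributions: l=1 → 1; l=2 → 1.
Orbitals: 1 + 1 = 2. Each orbital carries two spin states, so 2 × 2 = 4 states.

4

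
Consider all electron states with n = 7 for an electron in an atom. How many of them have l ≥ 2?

90

The n = 7 shell has l = 0 through 6; check each.
The (l, ml) pairs meeting l ≥ 2 give: l=2 → 5; l=3 → 7; l=4 → 9; l=5 → 11; l=6 → 13.
Orbitals: 5 + 7 + 9 + 11 + 13 = 45. Each orbital carries two spin states, so 45 × 2 = 90 states.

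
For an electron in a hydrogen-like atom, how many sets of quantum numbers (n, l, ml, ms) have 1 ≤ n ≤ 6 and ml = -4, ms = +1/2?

Per-shell orbital counts meeting the constraint:
n=5 → 1; n=6 → 2.
Orbitals: 1 + 2 = 3. With ms fixed to +1/2 there is one state per orbital, so 3 states.

3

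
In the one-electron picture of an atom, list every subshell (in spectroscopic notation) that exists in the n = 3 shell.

For n = 3, ℓ runs from 0 to 2. In spectroscopic notation ℓ = 0,1,2,… ↔ s,p,d,f,g,h,i, so the subshells are 3s, 3p, 3d.

3s, 3p, 3d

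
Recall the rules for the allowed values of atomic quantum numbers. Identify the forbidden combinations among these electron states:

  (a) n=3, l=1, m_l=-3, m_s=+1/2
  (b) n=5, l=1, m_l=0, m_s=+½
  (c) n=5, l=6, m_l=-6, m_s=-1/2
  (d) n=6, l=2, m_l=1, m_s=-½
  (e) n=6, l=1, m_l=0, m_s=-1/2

(a) and (c)

(a) has |m_l| = 3 > l = 1, violating −l ≤ m_l ≤ l.
(c) has l = 6 ≥ n = 5, violating 0 ≤ l ≤ n−1.
The remaining sets (b), (d), (e) satisfy all four rules.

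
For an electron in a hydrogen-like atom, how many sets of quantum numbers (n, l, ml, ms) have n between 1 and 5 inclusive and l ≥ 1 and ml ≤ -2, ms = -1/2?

Treat each shell separately and count matching orbitals:
n=3 → 1; n=4 → 3; n=5 → 6.
Orbitals: 1 + 3 + 6 = 10. With ms fixed to -1/2 there is one state per orbital, so 10 states.

10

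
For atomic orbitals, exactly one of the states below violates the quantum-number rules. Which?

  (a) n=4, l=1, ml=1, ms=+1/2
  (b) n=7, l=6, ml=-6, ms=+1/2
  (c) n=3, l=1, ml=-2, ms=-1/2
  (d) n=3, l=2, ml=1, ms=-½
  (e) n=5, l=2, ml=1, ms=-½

(c)

(c) has |ml| = 2 > l = 1, violating −l ≤ ml ≤ l.
The remaining sets (a), (b), (d), (e) satisfy all four rules.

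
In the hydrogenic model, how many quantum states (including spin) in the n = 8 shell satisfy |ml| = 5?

12

The n = 8 shell has l = 0 through 7; check each.
Per l-value: l=5 → 2; l=6 → 2; l=7 → 2.
Orbitals: 2 + 2 + 2 = 6. Each orbital carries two spin states, so 6 × 2 = 12 states.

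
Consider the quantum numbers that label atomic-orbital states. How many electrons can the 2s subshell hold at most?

A subshell with ℓ = 0 has 2ℓ+1 = 1 orbital, each holding 2 electrons (spin ±1/2), so 1 × 2 = 2.

2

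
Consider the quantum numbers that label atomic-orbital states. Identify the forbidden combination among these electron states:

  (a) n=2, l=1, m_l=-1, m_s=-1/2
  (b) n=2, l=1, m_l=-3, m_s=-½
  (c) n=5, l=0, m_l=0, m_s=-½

(b) has |m_l| = 3 > l = 1, violating −l ≤ m_l ≤ l.
The remaining sets (a), (c) satisfy all four rules.

(b)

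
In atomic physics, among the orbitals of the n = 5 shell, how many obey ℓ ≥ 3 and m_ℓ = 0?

2

With n = 5 the allowed ℓ are 0, 1, …, 4.
Per ℓ-value: ℓ=3 → 1; ℓ=4 → 1.
Total orbitals: 1 + 1 = 2.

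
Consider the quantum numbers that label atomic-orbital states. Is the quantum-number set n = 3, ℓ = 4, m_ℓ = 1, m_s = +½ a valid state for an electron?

The orbital quantum number must satisfy 0 ≤ ℓ ≤ n−1. With n = 3 the allowed ℓ values are 0, 1, 2, so ℓ = 4 is out of range.

Not allowed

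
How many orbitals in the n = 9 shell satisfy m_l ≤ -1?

36

Go through l = 0, …, 8 (the values permitted for n = 9).
Per l-value: l=1 → 1; l=2 → 2; l=3 → 3; l=4 → 4; l=5 → 5; l=6 → 6; l=7 → 7; l=8 → 8.
Total orbitals: 1 + 2 + 3 + 4 + 5 + 6 + 7 + 8 = 36.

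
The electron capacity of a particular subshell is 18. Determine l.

2(2l+1) = 18 ⇒ 2l+1 = 9 ⇒ l = 4.

l = 4 (g)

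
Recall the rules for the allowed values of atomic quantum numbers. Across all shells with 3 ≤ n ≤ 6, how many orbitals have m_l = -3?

Work shell by shell — for each n, count the (l, m_l) pairs that satisfy m_l = -3:
n=4 → 1; n=5 → 2; n=6 → 3.
Total orbitals: 1 + 2 + 3 = 6.

6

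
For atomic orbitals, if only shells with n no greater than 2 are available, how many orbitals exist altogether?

5

Total orbitals = 1² + 2² = 5.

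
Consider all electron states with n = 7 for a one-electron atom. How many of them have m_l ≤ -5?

With n = 7 the allowed l are 0, 1, …, 6.
Per l-value: l=5 → 1; l=6 → 2.
Orbitals: 1 + 2 = 3. Each orbital carries two spin states, so 3 × 2 = 6 states.

6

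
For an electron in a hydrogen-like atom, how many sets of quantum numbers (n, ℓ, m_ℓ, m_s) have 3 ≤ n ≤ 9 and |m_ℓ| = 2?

112

Count contributing orbitals for each principal shell:
n=3 → 2; n=4 → 4; n=5 → 6; n=6 → 8; n=7 → 10; n=8 → 12; n=9 → 14.
Orbitals: 2 + 4 + 6 + 8 + 10 + 12 + 14 = 56. Including both spin states (m_s = ±1/2) gives 2 × 56 = 112 states.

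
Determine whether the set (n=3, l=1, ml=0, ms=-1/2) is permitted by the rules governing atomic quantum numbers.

n = 3 is a positive integer. l = 1 satisfies 0 ≤ l ≤ n−1 = 2. ml = 0 lies in the range −l … +l (here −1 … 1). ms = -1/2 is one of ±1/2.
All four constraints are satisfied.

Allowed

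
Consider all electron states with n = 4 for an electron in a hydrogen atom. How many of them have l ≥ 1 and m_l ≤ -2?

6

With n = 4 the allowed l are 0, 1, …, 3.
Orbitals with l ≥ 1 and m_l ≤ -2, by l: l=2 → 1; l=3 → 2.
Orbitals: 1 + 2 = 3. Each orbital carries two spin states, so 3 × 2 = 6 states.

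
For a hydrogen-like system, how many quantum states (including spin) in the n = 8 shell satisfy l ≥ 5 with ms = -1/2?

39

With n = 8 the allowed l are 0, 1, …, 7.
Contributions: l=5 → 11; l=6 → 13; l=7 → 15.
Orbitals: 11 + 13 + 15 = 39. With ms fixed to a single value there is one state per orbital, giving 39 states.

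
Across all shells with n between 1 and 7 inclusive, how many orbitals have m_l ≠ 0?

For each n in the range, tally the orbitals obeying m_l ≠ 0:
n=2 → 2; n=3 → 6; n=4 → 12; n=5 → 20; n=6 → 30; n=7 → 42.
Total orbitals: 2 + 6 + 12 + 20 + 30 + 42 = 112.

112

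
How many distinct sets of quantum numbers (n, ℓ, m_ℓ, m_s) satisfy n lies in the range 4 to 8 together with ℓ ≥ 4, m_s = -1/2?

110

Go shell by shell, enumerating (ℓ, m_ℓ) with ℓ ≥ 4:
n=5 → 9; n=6 → 20; n=7 → 33; n=8 → 48.
Orbitals: 9 + 20 + 33 + 48 = 110. With m_s fixed to -1/2 there is one state per orbital, so 110 states.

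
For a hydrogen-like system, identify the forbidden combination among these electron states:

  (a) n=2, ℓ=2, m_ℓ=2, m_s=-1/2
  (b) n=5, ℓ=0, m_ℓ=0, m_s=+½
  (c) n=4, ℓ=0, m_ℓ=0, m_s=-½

(a)

(a) has ℓ = 2 ≥ n = 2, violating 0 ≤ ℓ ≤ n−1.
The remaining sets (b), (c) satisfy all four rules.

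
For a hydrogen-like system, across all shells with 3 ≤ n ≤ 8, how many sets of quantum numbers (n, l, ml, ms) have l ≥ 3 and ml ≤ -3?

Count contributing orbitals for each principal shell:
n=4 → 1; n=5 → 3; n=6 → 6; n=7 → 10; n=8 → 15.
Orbitals: 1 + 3 + 6 + 10 + 15 = 35. Including both spin states (ms = ±1/2) gives 2 × 35 = 70 states.

70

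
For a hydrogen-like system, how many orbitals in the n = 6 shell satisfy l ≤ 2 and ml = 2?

1

For n = 6, l ranges over 0 … 5.
The (l, ml) pairs meeting l ≤ 2 and ml = 2 give: l=2 → 1.
Total orbitals: 1.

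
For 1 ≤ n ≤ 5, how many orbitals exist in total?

Total orbitals = 1² + 2² + 3² + 4² + 5² = 55.

55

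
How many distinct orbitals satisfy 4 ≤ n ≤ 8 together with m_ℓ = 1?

25

Count contributing orbitals for each principal shell:
n=4 → 3; n=5 → 4; n=6 → 5; n=7 → 6; n=8 → 7.
Total orbitals: 3 + 4 + 5 + 6 + 7 = 25.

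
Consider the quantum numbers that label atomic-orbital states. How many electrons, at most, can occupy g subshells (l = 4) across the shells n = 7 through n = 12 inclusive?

A g subshell (l = 4) exists for every n ≥ 5, so shells n = 7, 8, 9, 10, 11, 12 each contribute one — 6 subshells.
Since each g subshell holds 2(2·4+1) = 18 electrons, the total is 6 × 18 = 108.

108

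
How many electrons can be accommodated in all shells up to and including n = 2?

Total orbitals = 1² + 2² = 5. Doubling for spin gives 10 electrons.

10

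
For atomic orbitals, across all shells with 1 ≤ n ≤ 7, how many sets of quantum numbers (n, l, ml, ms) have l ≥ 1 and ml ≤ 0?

Count contributing orbitals for each principal shell:
n=2 → 2; n=3 → 5; n=4 → 9; n=5 → 14; n=6 → 20; n=7 → 27.
Orbitals: 2 + 5 + 9 + 14 + 20 + 27 = 77. Including both spin states (ms = ±1/2) gives 2 × 77 = 154 states.

154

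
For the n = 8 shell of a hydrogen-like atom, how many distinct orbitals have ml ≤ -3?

Orbitals with ml ≤ -3, by l: l=3 → 1; l=4 → 2; l=5 → 3; l=6 → 4; l=7 → 5.
Total orbitals: 1 + 2 + 3 + 4 + 5 = 15.

15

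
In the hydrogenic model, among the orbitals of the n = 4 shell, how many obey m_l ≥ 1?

6

Orbitals with m_l ≥ 1, by l: l=1 → 1; l=2 → 2; l=3 → 3.
Total orbitals: 1 + 2 + 3 = 6.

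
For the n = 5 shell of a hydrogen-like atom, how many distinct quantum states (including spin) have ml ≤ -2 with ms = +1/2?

Orbitals with ml ≤ -2, by l: l=2 → 1; l=3 → 2; l=4 → 3.
Orbitals: 1 + 2 + 3 = 6. With ms fixed to a single value there is one state per orbital, giving 6 states.

6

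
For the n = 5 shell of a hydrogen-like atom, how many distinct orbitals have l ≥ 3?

The n = 5 shell has l = 0 through 4; check each.
The (l, ml) pairs meeting l ≥ 3 give: l=3 → 7; l=4 → 9.
Total orbitals: 7 + 9 = 16.

16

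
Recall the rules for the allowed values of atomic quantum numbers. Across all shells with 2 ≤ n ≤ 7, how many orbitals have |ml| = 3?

20

Treat each shell separately and count matching orbitals:
n=4 → 2; n=5 → 4; n=6 → 6; n=7 → 8.
Total orbitals: 2 + 4 + 6 + 8 = 20.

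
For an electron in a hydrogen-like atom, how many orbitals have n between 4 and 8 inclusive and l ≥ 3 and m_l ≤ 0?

80

Work shell by shell — for each n, count the (l, m_l) pairs that satisfy l ≥ 3 and m_l ≤ 0:
n=4 → 4; n=5 → 9; n=6 → 15; n=7 → 22; n=8 → 30.
Total orbitals: 4 + 9 + 15 + 22 + 30 = 80.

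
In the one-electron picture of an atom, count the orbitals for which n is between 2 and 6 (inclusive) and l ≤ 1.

20

Go shell by shell, enumerating (l, m_l) with l ≤ 1:
n=2 → 4; n=3 → 4; n=4 → 4; n=5 → 4; n=6 → 4.
Total orbitals: 4 + 4 + 4 + 4 + 4 = 20.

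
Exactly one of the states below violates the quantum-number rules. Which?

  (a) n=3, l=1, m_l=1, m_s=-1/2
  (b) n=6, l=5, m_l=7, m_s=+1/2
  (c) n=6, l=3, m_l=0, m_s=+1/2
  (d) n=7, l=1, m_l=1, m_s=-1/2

(b)

(b) has |m_l| = 7 > l = 5, violating −l ≤ m_l ≤ l.
The remaining sets (a), (c), (d) satisfy all four rules.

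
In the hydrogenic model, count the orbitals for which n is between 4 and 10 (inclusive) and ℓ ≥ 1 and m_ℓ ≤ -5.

Work shell by shell — for each n, count the (ℓ, m_ℓ) pairs that satisfy ℓ ≥ 1 and m_ℓ ≤ -5:
n=6 → 1; n=7 → 3; n=8 → 6; n=9 → 10; n=10 → 15.
Total orbitals: 1 + 3 + 6 + 10 + 15 = 35.

35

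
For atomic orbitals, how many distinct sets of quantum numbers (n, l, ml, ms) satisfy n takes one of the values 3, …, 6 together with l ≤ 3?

114

Work shell by shell — for each n, count the (l, ml) pairs that satisfy l ≤ 3:
n=3 → 9; n=4 → 16; n=5 → 16; n=6 → 16.
Orbitals: 9 + 16 + 16 + 16 = 57. Including both spin states (ms = ±1/2) gives 2 × 57 = 114 states.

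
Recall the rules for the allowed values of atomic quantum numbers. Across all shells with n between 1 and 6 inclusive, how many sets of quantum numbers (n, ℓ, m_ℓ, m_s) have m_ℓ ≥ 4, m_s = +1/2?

4

For each n in the range, tally the orbitals obeying m_ℓ ≥ 4:
n=5 → 1; n=6 → 3.
Orbitals: 1 + 3 = 4. With m_s fixed to +1/2 there is one state per orbital, so 4 states.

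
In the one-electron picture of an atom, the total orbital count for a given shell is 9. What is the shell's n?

n² = 9 ⇒ n = 3.

n = 3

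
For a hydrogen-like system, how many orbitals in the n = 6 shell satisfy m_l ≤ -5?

1

For n = 6, l ranges over 0 … 5.
The (l, m_l) pairs meeting m_l ≤ -5 give: l=5 → 1.
Total orbitals: 1.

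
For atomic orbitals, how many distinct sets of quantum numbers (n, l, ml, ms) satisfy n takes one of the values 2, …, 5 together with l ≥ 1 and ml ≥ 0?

60

Per-shell orbital counts meeting the constraint:
n=2 → 2; n=3 → 5; n=4 → 9; n=5 → 14.
Orbitals: 2 + 5 + 9 + 14 = 30. Including both spin states (ms = ±1/2) gives 2 × 30 = 60 states.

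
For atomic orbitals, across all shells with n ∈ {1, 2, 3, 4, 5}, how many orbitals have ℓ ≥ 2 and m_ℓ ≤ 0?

22

Work shell by shell — for each n, count the (ℓ, m_ℓ) pairs that satisfy ℓ ≥ 2 and m_ℓ ≤ 0:
n=3 → 3; n=4 → 7; n=5 → 12.
Total orbitals: 3 + 7 + 12 = 22.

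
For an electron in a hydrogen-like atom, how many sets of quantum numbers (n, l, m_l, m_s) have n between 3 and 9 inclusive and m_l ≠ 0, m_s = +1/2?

238

Per-shell orbital counts meeting the constraint:
n=3 → 6; n=4 → 12; n=5 → 20; n=6 → 30; n=7 → 42; n=8 → 56; n=9 → 72.
Orbitals: 6 + 12 + 20 + 30 + 42 + 56 + 72 = 238. With m_s fixed to +1/2 there is one state per orbital, so 238 states.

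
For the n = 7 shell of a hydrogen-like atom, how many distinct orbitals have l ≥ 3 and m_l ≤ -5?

With n = 7 the allowed l are 0, 1, …, 6.
The (l, m_l) pairs meeting l ≥ 3 and m_l ≤ -5 give: l=5 → 1; l=6 → 2.
Total orbitals: 1 + 2 = 3.

3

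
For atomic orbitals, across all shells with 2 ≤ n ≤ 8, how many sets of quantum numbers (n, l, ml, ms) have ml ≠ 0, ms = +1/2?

Go shell by shell, enumerating (l, ml) with ml ≠ 0:
n=2 → 2; n=3 → 6; n=4 → 12; n=5 → 20; n=6 → 30; n=7 → 42; n=8 → 56.
Orbitals: 2 + 6 + 12 + 20 + 30 + 42 + 56 = 168. With ms fixed to +1/2 there is one state per orbital, so 168 states.

168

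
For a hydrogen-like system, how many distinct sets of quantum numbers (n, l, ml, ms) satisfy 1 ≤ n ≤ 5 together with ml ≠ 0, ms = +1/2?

40

Treat each shell separately and count matching orbitals:
n=2 → 2; n=3 → 6; n=4 → 12; n=5 → 20.
Orbitals: 2 + 6 + 12 + 20 = 40. With ms fixed to +1/2 there is one state per orbital, so 40 states.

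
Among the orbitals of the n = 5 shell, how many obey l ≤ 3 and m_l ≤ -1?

For n = 5, l ranges over 0 … 4.
Orbitals with l ≤ 3 and m_l ≤ -1, by l: l=1 → 1; l=2 → 2; l=3 → 3.
Total orbitals: 1 + 2 + 3 = 6.

6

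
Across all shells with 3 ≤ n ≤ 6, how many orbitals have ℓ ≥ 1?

82

For each n in the range, tally the orbitals obeying ℓ ≥ 1:
n=3 → 8; n=4 → 15; n=5 → 24; n=6 → 35.
Total orbitals: 8 + 15 + 24 + 35 = 82.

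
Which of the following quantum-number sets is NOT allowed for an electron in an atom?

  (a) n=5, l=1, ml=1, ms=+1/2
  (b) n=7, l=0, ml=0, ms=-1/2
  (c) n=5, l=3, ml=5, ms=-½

(c) has |ml| = 5 > l = 3, violating −l ≤ ml ≤ l.
The remaining sets (a), (b) satisfy all four rules.

(c)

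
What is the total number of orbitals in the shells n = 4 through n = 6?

Shell n has n² orbitals: 4²=16 + 5²=25 + 6²=36 = 77 orbitals.

77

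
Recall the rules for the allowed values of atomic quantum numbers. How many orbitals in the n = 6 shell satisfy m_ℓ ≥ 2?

With n = 6 the allowed ℓ are 0, 1, …, 5.
Per ℓ-value: ℓ=2 → 1; ℓ=3 → 2; ℓ=4 → 3; ℓ=5 → 4.
Total orbitals: 1 + 2 + 3 + 4 = 10.

10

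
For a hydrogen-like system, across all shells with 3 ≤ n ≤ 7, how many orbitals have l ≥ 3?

Go shell by shell, enumerating (l, m_l) with l ≥ 3:
n=4 → 7; n=5 → 16; n=6 → 27; n=7 → 40.
Total orbitals: 7 + 16 + 27 + 40 = 90.

90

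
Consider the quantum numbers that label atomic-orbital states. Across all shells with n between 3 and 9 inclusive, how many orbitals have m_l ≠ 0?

Count contributing orbitals for each principal shell:
n=3 → 6; n=4 → 12; n=5 → 20; n=6 → 30; n=7 → 42; n=8 → 56; n=9 → 72.
Total orbitals: 6 + 12 + 20 + 30 + 42 + 56 + 72 = 238.

238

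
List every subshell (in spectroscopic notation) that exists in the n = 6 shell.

6s, 6p, 6d, 6f, 6g, 6h

For n = 6, ℓ runs from 0 to 5. In spectroscopic notation ℓ = 0,1,2,… ↔ s,p,d,f,g,h,i, so the subshells are 6s, 6p, 6d, 6f, 6g, 6h.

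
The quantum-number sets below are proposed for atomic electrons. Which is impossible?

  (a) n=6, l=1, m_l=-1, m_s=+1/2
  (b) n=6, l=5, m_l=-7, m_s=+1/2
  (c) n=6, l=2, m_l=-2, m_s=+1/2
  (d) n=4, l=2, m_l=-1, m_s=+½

(b) has |m_l| = 7 > l = 5, violating −l ≤ m_l ≤ l.
The remaining sets (a), (c), (d) satisfy all four rules.

(b)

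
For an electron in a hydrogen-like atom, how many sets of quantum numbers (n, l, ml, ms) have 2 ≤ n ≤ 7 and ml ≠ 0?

224

Go shell by shell, enumerating (l, ml) with ml ≠ 0:
n=2 → 2; n=3 → 6; n=4 → 12; n=5 → 20; n=6 → 30; n=7 → 42.
Orbitals: 2 + 6 + 12 + 20 + 30 + 42 = 112. Including both spin states (ms = ±1/2) gives 2 × 112 = 224 states.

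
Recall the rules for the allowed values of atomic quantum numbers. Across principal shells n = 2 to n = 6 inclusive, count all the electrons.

Shell n has n² orbitals: 2²=4 + 3²=9 + 4²=16 + 5²=25 + 6²=36 = 90 orbitals.
Two spin states per orbital: 2 × 90 = 180 electrons.

180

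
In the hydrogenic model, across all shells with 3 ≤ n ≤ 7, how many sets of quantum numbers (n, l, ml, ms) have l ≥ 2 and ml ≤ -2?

70

Per-shell orbital counts meeting the constraint:
n=3 → 1; n=4 → 3; n=5 → 6; n=6 → 10; n=7 → 15.
Orbitals: 1 + 3 + 6 + 10 + 15 = 35. Including both spin states (ms = ±1/2) gives 2 × 35 = 70 states.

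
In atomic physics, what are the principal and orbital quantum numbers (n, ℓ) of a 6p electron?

The leading integer gives n = 6; the letter 'p' means ℓ = 1.

n = 6, ℓ = 1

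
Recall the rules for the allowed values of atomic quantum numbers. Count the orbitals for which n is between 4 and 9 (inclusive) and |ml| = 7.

6

Per-shell orbital counts meeting the constraint:
n=8 → 2; n=9 → 4.
Total orbitals: 2 + 4 = 6.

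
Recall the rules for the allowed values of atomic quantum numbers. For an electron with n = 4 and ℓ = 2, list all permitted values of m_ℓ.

-2, -1, 0, 1, 2

m_ℓ takes every integer from −ℓ to +ℓ. With ℓ = 2 that gives the 5 values -2, -1, 0, 1, 2.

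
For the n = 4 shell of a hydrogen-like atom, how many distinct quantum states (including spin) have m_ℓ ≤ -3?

The n = 4 shell has ℓ = 0 through 3; check each.
Contributions: ℓ=3 → 1.
Orbitals: 1. Each orbital carries two spin states, so 1 × 2 = 2 states.

2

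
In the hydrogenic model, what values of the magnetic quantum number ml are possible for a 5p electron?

The 5p subshell has l = 1, and ml takes every integer from −l to +l. With l = 1 that gives the 3 values -1, 0, 1.

-1, 0, 1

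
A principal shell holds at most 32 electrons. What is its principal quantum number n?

n = 4

2n² = 32 ⇒ n² = 16 ⇒ n = 4.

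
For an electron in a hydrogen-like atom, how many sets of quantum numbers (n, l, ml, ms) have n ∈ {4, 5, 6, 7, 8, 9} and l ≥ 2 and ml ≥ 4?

70

Go shell by shell, enumerating (l, ml) with l ≥ 2 and ml ≥ 4:
n=5 → 1; n=6 → 3; n=7 → 6; n=8 → 10; n=9 → 15.
Orbitals: 1 + 3 + 6 + 10 + 15 = 35. Including both spin states (ms = ±1/2) gives 2 × 35 = 70 states.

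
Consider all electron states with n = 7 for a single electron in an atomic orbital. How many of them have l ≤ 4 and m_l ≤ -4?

2

With n = 7 the allowed l are 0, 1, …, 6.
Per l-value: l=4 → 1.
Orbitals: 1. Each orbital carries two spin states, so 1 × 2 = 2 states.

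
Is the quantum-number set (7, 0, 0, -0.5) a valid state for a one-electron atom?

Allowed

n = 7 is a positive integer. ℓ = 0 satisfies 0 ≤ ℓ ≤ n−1 = 6. m_ℓ = 0 lies in the range −ℓ … +ℓ (here 0). m_s = -1/2 is one of ±1/2.
All four constraints are satisfied.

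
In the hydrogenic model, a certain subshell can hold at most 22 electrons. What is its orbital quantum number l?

l = 5

2(2l+1) = 22 ⇒ 2l+1 = 11 ⇒ l = 5.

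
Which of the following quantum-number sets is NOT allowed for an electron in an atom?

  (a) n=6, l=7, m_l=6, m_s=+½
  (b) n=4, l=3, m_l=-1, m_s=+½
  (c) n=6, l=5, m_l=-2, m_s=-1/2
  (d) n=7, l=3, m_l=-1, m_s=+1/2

(a) has l = 7 ≥ n = 6, violating 0 ≤ l ≤ n−1.
The remaining sets (b), (c), (d) satisfy all four rules.

(a)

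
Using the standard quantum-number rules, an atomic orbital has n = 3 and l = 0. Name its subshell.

3s

l = 0 corresponds to the letter 's', so the subshell is 3s.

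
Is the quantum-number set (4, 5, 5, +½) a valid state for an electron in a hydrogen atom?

The orbital quantum number must satisfy 0 ≤ l ≤ n−1. With n = 4 the allowed l values are 0, 1, 2, 3, so l = 5 is out of range.

No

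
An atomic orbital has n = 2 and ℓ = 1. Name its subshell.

2p

ℓ = 1 corresponds to the letter 'p', so the subshell is 2p.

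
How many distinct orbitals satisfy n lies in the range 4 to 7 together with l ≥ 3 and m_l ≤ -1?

For each n in the range, tally the orbitals obeying l ≥ 3 and m_l ≤ -1:
n=4 → 3; n=5 → 7; n=6 → 12; n=7 → 18.
Total orbitals: 3 + 7 + 12 + 18 = 40.

40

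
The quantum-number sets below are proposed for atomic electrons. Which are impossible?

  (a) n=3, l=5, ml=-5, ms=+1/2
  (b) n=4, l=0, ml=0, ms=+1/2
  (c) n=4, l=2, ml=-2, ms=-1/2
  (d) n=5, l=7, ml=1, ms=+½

(a) and (d)

(a) has l = 5 ≥ n = 3, violating 0 ≤ l ≤ n−1.
(d) has l = 7 ≥ n = 5, violating 0 ≤ l ≤ n−1.
The remaining sets (b), (c) satisfy all four rules.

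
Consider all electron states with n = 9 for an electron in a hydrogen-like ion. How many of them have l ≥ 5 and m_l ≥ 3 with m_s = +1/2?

18

The (l, m_l) pairs meeting l ≥ 5 and m_l ≥ 3 give: l=5 → 3; l=6 → 4; l=7 → 5; l=8 → 6.
Orbitals: 3 + 4 + 5 + 6 = 18. With m_s fixed to a single value there is one state per orbital, giving 18 states.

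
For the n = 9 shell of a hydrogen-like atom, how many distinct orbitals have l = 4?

9

With n = 9 the allowed l are 0, 1, …, 8.
Per l-value: l=4 → 9.
Total orbitals: 9.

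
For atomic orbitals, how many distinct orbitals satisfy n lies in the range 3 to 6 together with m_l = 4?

3

Treat each shell separately and count matching orbitals:
n=5 → 1; n=6 → 2.
Total orbitals: 1 + 2 = 3.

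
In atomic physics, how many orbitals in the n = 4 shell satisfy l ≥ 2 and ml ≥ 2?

Go through l = 0, …, 3 (the values permitted for n = 4).
Contributions: l=2 → 1; l=3 → 2.
Total orbitals: 1 + 2 = 3.

3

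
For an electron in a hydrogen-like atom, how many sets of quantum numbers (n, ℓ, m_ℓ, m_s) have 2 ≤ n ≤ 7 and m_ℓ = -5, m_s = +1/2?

3

Go shell by shell, enumerating (ℓ, m_ℓ) with m_ℓ = -5:
n=6 → 1; n=7 → 2.
Orbitals: 1 + 2 = 3. With m_s fixed to +1/2 there is one state per orbital, so 3 states.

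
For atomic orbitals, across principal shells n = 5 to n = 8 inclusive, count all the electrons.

Shell n has n² orbitals: 5²=25 + 6²=36 + 7²=49 + 8²=64 = 174 orbitals.
Two spin states per orbital: 2 × 174 = 348 electrons.

348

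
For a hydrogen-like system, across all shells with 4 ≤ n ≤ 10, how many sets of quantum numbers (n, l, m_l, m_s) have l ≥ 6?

Per-shell orbital counts meeting the constraint:
n=7 → 13; n=8 → 28; n=9 → 45; n=10 → 64.
Orbitals: 13 + 28 + 45 + 64 = 150. Including both spin states (m_s = ±1/2) gives 2 × 150 = 300 states.

300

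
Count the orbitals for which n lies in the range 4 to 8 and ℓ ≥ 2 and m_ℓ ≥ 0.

Treat each shell separately and count matching orbitals:
n=4 → 7; n=5 → 12; n=6 → 18; n=7 → 25; n=8 → 33.
Total orbitals: 7 + 12 + 18 + 25 + 33 = 95.

95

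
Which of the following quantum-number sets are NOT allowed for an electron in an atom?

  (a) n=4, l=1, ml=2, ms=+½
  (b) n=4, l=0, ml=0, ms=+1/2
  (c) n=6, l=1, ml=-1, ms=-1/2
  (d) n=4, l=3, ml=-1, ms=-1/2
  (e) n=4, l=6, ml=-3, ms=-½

(a) has |ml| = 2 > l = 1, violating −l ≤ ml ≤ l.
(e) has l = 6 ≥ n = 4, violating 0 ≤ l ≤ n−1.
The remaining sets (b), (c), (d) satisfy all four rules.

(a) and (e)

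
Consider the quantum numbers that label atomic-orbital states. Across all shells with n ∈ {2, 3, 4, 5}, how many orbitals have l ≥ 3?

For each n in the range, tally the orbitals obeying l ≥ 3:
n=4 → 7; n=5 → 16.
Total orbitals: 7 + 16 = 23.

23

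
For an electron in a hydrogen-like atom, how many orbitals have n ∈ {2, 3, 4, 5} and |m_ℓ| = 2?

12

Treat each shell separately and count matching orbitals:
n=3 → 2; n=4 → 4; n=5 → 6.
Total orbitals: 2 + 4 + 6 = 12.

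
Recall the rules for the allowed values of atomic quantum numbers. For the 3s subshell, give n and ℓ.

n = 3, ℓ = 0

The leading integer gives n = 3; the letter 's' means ℓ = 0.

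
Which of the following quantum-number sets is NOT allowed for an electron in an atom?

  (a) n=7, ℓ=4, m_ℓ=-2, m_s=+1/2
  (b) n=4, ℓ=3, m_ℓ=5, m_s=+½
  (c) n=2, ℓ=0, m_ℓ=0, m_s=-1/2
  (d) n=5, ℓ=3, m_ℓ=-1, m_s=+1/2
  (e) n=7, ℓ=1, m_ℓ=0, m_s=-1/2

(b) has |m_ℓ| = 5 > ℓ = 3, violating −ℓ ≤ m_ℓ ≤ ℓ.
The remaining sets (a), (c), (d), (e) satisfy all four rules.

(b)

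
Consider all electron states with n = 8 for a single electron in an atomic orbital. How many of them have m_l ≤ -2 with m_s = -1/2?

With n = 8 the allowed l are 0, 1, …, 7.
Contributions: l=2 → 1; l=3 → 2; l=4 → 3; l=5 → 4; l=6 → 5; l=7 → 6.
Orbitals: 1 + 2 + 3 + 4 + 5 + 6 = 21. With m_s fixed to a single value there is one state per orbital, giving 21 states.

21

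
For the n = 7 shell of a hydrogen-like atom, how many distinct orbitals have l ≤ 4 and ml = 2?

3

For n = 7, l ranges over 0 … 6.
Orbitals with l ≤ 4 and ml = 2, by l: l=2 → 1; l=3 → 1; l=4 → 1.
Total orbitals: 1 + 1 + 1 = 3.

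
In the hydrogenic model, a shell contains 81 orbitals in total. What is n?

n = 9

n² = 81 ⇒ n = 9.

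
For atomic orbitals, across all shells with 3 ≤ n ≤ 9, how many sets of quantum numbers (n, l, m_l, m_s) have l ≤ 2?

126

For each n in the range, tally the orbitals obeying l ≤ 2:
n=3 → 9; n=4 → 9; n=5 → 9; n=6 → 9; n=7 → 9; n=8 → 9; n=9 → 9.
Orbitals: 9 + 9 + 9 + 9 + 9 + 9 + 9 = 63. Including both spin states (m_s = ±1/2) gives 2 × 63 = 126 states.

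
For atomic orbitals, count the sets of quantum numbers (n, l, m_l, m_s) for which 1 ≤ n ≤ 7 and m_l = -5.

6

Count contributing orbitals for each principal shell:
n=6 → 1; n=7 → 2.
Orbitals: 1 + 2 = 3. Including both spin states (m_s = ±1/2) gives 2 × 3 = 6 states.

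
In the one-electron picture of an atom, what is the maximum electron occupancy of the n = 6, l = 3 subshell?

A subshell with l = 3 has 2l+1 = 7 orbitals, each holding 2 electrons (spin ±1/2), so 7 × 2 = 14.

14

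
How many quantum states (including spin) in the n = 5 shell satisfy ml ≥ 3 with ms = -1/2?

3

For n = 5, l ranges over 0 … 4.
Contributions: l=3 → 1; l=4 → 2.
Orbitals: 1 + 2 = 3. With ms fixed to a single value there is one state per orbital, giving 3 states.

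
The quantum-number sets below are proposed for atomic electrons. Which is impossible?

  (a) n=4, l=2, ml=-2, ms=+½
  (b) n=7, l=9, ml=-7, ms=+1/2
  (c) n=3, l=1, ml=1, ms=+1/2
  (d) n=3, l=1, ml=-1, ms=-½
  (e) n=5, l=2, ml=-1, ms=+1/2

(b)

(b) has l = 9 ≥ n = 7, violating 0 ≤ l ≤ n−1.
The remaining sets (a), (c), (d), (e) satisfy all four rules.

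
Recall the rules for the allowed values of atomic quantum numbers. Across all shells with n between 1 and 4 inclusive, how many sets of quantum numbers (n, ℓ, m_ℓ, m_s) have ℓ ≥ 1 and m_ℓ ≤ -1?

20

Per-shell orbital counts meeting the constraint:
n=2 → 1; n=3 → 3; n=4 → 6.
Orbitals: 1 + 3 + 6 = 10. Including both spin states (m_s = ±1/2) gives 2 × 10 = 20 states.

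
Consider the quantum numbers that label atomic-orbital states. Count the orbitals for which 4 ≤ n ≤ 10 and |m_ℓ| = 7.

Count contributing orbitals for each principal shell:
n=8 → 2; n=9 → 4; n=10 → 6.
Total orbitals: 2 + 4 + 6 = 12.

12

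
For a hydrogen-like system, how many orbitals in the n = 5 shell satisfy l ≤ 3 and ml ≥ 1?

6

Go through l = 0, …, 4 (the values permitted for n = 5).
Per l-value: l=1 → 1; l=2 → 2; l=3 → 3.
Total orbitals: 1 + 2 + 3 = 6.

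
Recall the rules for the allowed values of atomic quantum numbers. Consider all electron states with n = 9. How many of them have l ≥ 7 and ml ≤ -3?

For n = 9, l ranges over 0 … 8.
Orbitals with l ≥ 7 and ml ≤ -3, by l: l=7 → 5; l=8 → 6.
Orbitals: 5 + 6 = 11. Each orbital carries two spin states, so 11 × 2 = 22 states.

22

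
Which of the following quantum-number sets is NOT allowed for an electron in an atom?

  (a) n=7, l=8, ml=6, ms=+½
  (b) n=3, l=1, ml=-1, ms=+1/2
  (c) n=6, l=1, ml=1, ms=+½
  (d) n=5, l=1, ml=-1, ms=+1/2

(a)

(a) has l = 8 ≥ n = 7, violating 0 ≤ l ≤ n−1.
The remaining sets (b), (c), (d) satisfy all four rules.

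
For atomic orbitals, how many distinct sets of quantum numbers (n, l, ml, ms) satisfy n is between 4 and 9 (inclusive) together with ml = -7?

6

For each n in the range, tally the orbitals obeying ml = -7:
n=8 → 1; n=9 → 2.
Orbitals: 1 + 2 = 3. Including both spin states (ms = ±1/2) gives 2 × 3 = 6 states.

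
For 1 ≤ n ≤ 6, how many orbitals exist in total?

Total orbitals = 1² + 2² + 3² + 4² + 5² + 6² = 91.

91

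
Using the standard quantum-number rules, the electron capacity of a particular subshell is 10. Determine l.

l = 2 (d)

2(2l+1) = 10 ⇒ 2l+1 = 5 ⇒ l = 2.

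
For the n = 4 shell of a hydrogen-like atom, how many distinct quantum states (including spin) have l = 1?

6

Go through l = 0, …, 3 (the values permitted for n = 4).
The (l, m_l) pairs meeting l = 1 give: l=1 → 3.
Orbitals: 3. Each orbital carries two spin states, so 3 × 2 = 6 states.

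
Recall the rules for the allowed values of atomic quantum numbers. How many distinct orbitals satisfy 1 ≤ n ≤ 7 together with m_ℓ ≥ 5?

4

Work shell by shell — for each n, count the (ℓ, m_ℓ) pairs that satisfy m_ℓ ≥ 5:
n=6 → 1; n=7 → 3.
Total orbitals: 1 + 3 = 4.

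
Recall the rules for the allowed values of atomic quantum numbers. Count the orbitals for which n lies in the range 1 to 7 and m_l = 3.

10

Work shell by shell — for each n, count the (l, m_l) pairs that satisfy m_l = 3:
n=4 → 1; n=5 → 2; n=6 → 3; n=7 → 4.
Total orbitals: 1 + 2 + 3 + 4 = 10.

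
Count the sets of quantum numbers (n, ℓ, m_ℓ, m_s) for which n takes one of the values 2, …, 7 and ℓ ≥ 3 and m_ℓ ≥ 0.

Count contributing orbitals for each principal shell:
n=4 → 4; n=5 → 9; n=6 → 15; n=7 → 22.
Orbitals: 4 + 9 + 15 + 22 = 50. Including both spin states (m_s = ±1/2) gives 2 × 50 = 100 states.

100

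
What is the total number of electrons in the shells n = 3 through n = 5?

Shell n has n² orbitals: 3²=9 + 4²=16 + 5²=25 = 50 orbitals.
Two spin states per orbital: 2 × 50 = 100 electrons.

100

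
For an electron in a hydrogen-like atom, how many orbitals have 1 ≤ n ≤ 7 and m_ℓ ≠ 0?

Count contributing orbitals for each principal shell:
n=2 → 2; n=3 → 6; n=4 → 12; n=5 → 20; n=6 → 30; n=7 → 42.
Total orbitals: 2 + 6 + 12 + 20 + 30 + 42 = 112.

112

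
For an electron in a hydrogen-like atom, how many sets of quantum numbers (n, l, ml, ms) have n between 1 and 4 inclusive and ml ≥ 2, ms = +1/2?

Treat each shell separately and count matching orbitals:
n=3 → 1; n=4 → 3.
Orbitals: 1 + 3 = 4. With ms fixed to +1/2 there is one state per orbital, so 4 states.

4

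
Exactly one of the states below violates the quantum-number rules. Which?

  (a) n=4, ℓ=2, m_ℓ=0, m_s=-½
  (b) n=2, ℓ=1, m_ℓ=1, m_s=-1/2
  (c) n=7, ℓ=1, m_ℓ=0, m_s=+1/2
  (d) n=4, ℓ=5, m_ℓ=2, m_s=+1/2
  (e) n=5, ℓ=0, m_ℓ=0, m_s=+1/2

(d) has ℓ = 5 ≥ n = 4, violating 0 ≤ ℓ ≤ n−1.
The remaining sets (a), (b), (c), (e) satisfy all four rules.

(d)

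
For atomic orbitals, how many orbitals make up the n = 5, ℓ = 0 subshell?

1

A subshell has 2ℓ+1 orbitals; with ℓ = 0, that's 1.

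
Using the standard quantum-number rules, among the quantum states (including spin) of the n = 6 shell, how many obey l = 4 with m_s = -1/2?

9

The (l, m_l) pairs meeting l = 4 give: l=4 → 9.
Orbitals: 9. With m_s fixed to a single value there is one state per orbital, giving 9 states.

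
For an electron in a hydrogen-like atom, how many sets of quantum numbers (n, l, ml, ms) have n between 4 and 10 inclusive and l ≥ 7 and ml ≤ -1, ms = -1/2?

46

Per-shell orbital counts meeting the constraint:
n=8 → 7; n=9 → 15; n=10 → 24.
Orbitals: 7 + 15 + 24 = 46. With ms fixed to -1/2 there is one state per orbital, so 46 states.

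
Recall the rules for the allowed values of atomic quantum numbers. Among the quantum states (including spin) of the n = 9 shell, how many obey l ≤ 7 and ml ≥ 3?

30

Per l-value: l=3 → 1; l=4 → 2; l=5 → 3; l=6 → 4; l=7 → 5.
Orbitals: 1 + 2 + 3 + 4 + 5 = 15. Each orbital carries two spin states, so 15 × 2 = 30 states.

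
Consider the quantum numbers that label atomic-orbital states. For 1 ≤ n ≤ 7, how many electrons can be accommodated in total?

280

Total orbitals = 1² + 2² + 3² + 4² + 5² + 6² + 7² = 140. Doubling for spin gives 280 electrons.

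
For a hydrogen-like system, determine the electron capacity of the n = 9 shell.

A shell holds 2n² electrons: 2 × 9² = 2 × 81 = 162.

162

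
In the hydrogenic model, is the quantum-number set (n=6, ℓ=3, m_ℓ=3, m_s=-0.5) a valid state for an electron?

n = 6 is a positive integer. ℓ = 3 satisfies 0 ≤ ℓ ≤ n−1 = 5. m_ℓ = 3 lies in the range −ℓ … +ℓ (here −3 … 3). m_s = -1/2 is one of ±1/2.
All four constraints are satisfied.

Yes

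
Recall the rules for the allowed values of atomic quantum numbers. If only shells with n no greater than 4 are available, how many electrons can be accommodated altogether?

Total orbitals = 1² + 2² + 3² + 4² = 30. Doubling for spin gives 60 electrons.

60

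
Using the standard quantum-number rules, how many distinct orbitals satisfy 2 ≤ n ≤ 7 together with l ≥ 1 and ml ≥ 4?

10

Go shell by shell, enumerating (l, ml) with l ≥ 1 and ml ≥ 4:
n=5 → 1; n=6 → 3; n=7 → 6.
Total orbitals: 1 + 3 + 6 = 10.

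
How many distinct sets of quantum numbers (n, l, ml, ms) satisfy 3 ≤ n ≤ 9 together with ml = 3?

42

Work shell by shell — for each n, count the (l, ml) pairs that satisfy ml = 3:
n=4 → 1; n=5 → 2; n=6 → 3; n=7 → 4; n=8 → 5; n=9 → 6.
Orbitals: 1 + 2 + 3 + 4 + 5 + 6 = 21. Including both spin states (ms = ±1/2) gives 2 × 21 = 42 states.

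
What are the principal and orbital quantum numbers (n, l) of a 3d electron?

n = 3, l = 2

The leading integer gives n = 3; the letter 'd' means l = 2.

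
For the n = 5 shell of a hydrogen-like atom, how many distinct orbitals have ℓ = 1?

3

For n = 5, ℓ ranges over 0 … 4.
Contributions: ℓ=1 → 3.
Total orbitals: 3.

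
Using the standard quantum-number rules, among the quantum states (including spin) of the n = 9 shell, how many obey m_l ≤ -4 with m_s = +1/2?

15

Orbitals with m_l ≤ -4, by l: l=4 → 1; l=5 → 2; l=6 → 3; l=7 → 4; l=8 → 5.
Orbitals: 1 + 2 + 3 + 4 + 5 = 15. With m_s fixed to a single value there is one state per orbital, giving 15 states.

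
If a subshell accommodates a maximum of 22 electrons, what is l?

l = 5

2(2l+1) = 22 ⇒ 2l+1 = 11 ⇒ l = 5.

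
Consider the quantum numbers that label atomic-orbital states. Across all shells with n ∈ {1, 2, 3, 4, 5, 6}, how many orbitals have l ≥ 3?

For each n in the range, tally the orbitals obeying l ≥ 3:
n=4 → 7; n=5 → 16; n=6 → 27.
Total orbitals: 7 + 16 + 27 = 50.

50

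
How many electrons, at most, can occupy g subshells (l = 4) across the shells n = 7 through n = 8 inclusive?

A g subshell (l = 4) exists for every n ≥ 5, so shells n = 7, 8 each contribute one — 2 subshells.
Since each g subshell holds 2(2·4+1) = 18 electrons, the total is 2 × 18 = 36.

36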